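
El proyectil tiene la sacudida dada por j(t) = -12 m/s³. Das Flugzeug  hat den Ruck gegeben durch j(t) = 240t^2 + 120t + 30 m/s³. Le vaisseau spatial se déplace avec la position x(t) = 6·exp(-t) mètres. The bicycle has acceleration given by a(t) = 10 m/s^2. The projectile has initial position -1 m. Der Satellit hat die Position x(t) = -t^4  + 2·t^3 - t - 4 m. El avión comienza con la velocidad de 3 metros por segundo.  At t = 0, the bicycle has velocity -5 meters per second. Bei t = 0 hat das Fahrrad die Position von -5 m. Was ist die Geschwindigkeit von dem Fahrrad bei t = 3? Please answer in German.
Ausgehend von der Beschleunigung a(t) = 10, nehmen wir 1 Stammfunktion. Das Integral von der Beschleunigung, mit v(0) = -5, ergibt die Geschwindigkeit: v(t) = 10·t - 5. Wir haben die Geschwindigkeit v(t) = 10·t - 5. Durch Einsetzen von t = 3: v(3) = 25.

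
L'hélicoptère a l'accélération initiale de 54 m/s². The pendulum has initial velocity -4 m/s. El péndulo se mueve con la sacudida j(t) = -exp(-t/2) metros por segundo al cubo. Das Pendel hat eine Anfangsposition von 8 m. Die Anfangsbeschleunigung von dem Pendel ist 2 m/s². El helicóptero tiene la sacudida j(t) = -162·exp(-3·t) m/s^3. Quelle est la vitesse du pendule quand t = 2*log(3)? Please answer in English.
We must find the integral of our jerk equation j(t) = -exp(-t/2) 2 times. Finding the antiderivative of j(t) and using a(0) = 2: a(t) = 2·exp(-t/2). The integral of acceleration, with v(0) = -4, gives velocity: v(t) = -4·exp(-t/2). From the given velocity equation v(t) = -4·exp(-t/2), we substitute t = 2*log(3) to get v = -4/3.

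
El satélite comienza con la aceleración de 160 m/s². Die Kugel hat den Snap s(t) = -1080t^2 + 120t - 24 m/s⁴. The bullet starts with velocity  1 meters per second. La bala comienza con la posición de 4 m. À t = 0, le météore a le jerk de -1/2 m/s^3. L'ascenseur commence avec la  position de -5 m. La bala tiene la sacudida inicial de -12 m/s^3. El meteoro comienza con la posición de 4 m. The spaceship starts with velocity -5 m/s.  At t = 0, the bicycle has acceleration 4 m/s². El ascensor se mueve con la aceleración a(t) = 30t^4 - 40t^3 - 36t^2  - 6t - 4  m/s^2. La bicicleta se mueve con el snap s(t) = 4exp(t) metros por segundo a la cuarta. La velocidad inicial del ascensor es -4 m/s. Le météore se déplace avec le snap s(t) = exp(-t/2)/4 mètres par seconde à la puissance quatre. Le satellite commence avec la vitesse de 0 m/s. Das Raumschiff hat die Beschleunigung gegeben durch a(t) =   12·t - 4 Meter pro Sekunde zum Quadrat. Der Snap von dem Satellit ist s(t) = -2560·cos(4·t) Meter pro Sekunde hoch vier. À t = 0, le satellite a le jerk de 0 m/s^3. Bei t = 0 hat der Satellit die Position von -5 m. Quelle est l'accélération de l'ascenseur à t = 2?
En utilisant a(t) = 30·t^4 - 40·t^3 - 36·t^2 - 6·t - 4 et en substituant t = 2, nous trouvons a = 0.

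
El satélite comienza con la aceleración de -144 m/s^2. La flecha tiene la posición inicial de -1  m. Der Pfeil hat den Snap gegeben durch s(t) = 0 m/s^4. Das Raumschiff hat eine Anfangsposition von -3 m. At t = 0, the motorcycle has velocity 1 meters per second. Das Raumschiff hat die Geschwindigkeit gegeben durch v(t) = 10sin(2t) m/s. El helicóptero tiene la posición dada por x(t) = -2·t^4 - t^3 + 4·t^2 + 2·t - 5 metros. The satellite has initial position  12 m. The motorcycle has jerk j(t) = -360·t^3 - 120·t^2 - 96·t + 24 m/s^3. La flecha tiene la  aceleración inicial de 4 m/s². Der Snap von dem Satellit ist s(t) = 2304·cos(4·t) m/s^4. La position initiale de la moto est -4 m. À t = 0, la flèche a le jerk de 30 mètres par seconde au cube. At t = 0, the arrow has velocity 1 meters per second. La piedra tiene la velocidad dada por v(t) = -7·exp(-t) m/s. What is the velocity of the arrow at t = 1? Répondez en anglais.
To find the answer, we compute 3 integrals of s(t) = 0. The integral of snap is jerk. Using j(0) = 30, we get j(t) = 30. Taking ∫j(t)dt and applying a(0) = 4, we find a(t) = 30·t + 4. Integrating acceleration and using the initial condition v(0) = 1, we get v(t) = 15·t^2 + 4·t + 1. We have velocity v(t) = 15·t^2 + 4·t + 1. Substituting t = 1: v(1) = 20.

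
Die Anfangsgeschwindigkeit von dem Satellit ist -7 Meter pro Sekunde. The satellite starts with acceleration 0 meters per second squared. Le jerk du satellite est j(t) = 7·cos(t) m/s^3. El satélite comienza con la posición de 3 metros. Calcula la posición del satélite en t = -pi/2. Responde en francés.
Nous devons intégrer notre équation du jerk j(t) = 7·cos(t) 3 fois. La primitive du jerk, avec a(0) = 0, donne l'accélération: a(t) = 7·sin(t). La primitive de l'accélération est la vitesse. En utilisant v(0) = -7, nous obtenons v(t) = -7·cos(t). La primitive de la vitesse, avec x(0) = 3, donne la position: x(t) = 3 - 7·sin(t). En utilisant x(t) = 3 - 7·sin(t) et en substituant t = -pi/2, nous trouvons x = 10.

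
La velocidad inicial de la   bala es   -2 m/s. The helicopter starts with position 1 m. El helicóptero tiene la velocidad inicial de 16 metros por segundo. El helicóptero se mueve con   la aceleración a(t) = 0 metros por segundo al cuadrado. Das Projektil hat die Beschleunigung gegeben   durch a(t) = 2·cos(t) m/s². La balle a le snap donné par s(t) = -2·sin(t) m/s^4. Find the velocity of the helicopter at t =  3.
We must find the integral of our acceleration equation a(t) = 0 1 time. The integral of acceleration is velocity. Using v(0) = 16, we get v(t) = 16. We have velocity v(t) = 16. Substituting t = 3: v(3) = 16.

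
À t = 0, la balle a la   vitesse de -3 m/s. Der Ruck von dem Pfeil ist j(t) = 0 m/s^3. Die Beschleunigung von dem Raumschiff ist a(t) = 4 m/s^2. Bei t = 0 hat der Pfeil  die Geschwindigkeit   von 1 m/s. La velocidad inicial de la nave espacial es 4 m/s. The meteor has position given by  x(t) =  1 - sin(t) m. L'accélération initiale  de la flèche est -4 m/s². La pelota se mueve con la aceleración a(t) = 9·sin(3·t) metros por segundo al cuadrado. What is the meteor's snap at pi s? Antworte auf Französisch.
Nous devons dériver notre équation de la position x(t) = 1 - sin(t) 4 fois. La dérivée de la position donne la vitesse: v(t) = -cos(t). En prenant d/dt de v(t), nous trouvons a(t) = sin(t). La dérivée de l'accélération donne le jerk: j(t) = cos(t). La dérivée du jerk donne le snap: s(t) = -sin(t). Nous avons le snap s(t) = -sin(t). En substituant t = pi: s(pi) = 0.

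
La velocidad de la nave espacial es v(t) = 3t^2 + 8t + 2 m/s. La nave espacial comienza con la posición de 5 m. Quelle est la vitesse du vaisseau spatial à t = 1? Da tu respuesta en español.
Tenemos la velocidad v(t) = 3·t^2 + 8·t + 2. Sustituyendo t = 1: v(1) = 13.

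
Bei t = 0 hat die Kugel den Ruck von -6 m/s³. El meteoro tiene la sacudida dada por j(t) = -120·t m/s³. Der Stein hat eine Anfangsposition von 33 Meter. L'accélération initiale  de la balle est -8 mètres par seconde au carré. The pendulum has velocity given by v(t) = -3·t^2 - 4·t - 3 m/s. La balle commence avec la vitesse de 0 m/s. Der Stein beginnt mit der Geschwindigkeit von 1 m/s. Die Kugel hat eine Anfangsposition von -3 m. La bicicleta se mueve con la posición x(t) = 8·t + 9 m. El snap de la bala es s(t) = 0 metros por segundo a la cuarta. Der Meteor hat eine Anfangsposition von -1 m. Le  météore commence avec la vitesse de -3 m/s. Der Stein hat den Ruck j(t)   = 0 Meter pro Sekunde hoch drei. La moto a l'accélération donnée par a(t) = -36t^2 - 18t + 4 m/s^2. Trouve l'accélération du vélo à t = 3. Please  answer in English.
To solve this, we need to take 2 derivatives of our position equation x(t) = 8·t + 9. Differentiating position, we get velocity: v(t) = 8. Differentiating velocity, we get acceleration: a(t) = 0. From the given acceleration equation a(t) = 0, we substitute t = 3 to get a = 0.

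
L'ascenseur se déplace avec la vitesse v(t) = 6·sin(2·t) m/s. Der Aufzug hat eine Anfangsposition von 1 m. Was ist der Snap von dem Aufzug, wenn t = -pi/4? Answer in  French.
Pour résoudre ceci, nous devons prendre 3 dérivées de notre équation de la vitesse v(t) = 6·sin(2·t). En dérivant la vitesse, nous obtenons l'accélération: a(t) = 12·cos(2·t). La dérivée de l'accélération donne le jerk: j(t) = -24·sin(2·t). En prenant d/dt de j(t), nous trouvons s(t) = -48·cos(2·t). De l'équation du snap s(t) = -48·cos(2·t), nous substituons t = -pi/4 pour obtenir s = 0.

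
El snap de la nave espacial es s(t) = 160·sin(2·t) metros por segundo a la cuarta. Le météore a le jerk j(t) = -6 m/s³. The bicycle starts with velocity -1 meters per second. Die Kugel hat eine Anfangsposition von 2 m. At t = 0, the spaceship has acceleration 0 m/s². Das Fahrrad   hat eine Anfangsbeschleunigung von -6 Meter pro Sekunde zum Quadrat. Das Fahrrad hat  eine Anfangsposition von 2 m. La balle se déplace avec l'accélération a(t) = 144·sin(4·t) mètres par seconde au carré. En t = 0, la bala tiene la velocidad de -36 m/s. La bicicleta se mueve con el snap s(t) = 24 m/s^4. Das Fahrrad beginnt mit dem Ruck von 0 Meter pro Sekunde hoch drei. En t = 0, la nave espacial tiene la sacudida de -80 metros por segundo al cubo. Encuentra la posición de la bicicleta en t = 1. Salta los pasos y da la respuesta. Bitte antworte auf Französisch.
La réponse est -1.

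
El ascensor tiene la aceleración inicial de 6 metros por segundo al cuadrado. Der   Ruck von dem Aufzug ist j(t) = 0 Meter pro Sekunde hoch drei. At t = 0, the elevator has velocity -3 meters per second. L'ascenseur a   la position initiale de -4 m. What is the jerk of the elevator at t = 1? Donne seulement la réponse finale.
The answer is 0.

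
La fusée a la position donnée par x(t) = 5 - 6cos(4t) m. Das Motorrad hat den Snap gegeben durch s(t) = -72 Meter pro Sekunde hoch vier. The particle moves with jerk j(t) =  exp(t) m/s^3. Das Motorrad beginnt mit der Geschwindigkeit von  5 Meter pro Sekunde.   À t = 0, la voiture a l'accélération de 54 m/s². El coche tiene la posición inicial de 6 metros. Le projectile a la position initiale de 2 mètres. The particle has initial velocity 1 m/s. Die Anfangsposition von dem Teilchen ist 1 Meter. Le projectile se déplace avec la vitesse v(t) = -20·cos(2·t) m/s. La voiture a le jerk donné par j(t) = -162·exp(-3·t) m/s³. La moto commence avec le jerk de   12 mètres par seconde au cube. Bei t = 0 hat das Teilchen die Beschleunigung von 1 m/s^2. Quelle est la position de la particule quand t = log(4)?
En partant du jerk j(t) = exp(t), nous prenons 3 primitives. La primitive du jerk est l'accélération. En utilisant a(0) = 1, nous obtenons a(t) = exp(t). En intégrant l'accélération et en utilisant la condition initiale v(0) = 1, nous obtenons v(t) = exp(t). En prenant ∫v(t)dt et en appliquant x(0) = 1, nous trouvons x(t) = exp(t). De l'équation de la position x(t) = exp(t), nous substituons t = log(4) pour obtenir x = 4.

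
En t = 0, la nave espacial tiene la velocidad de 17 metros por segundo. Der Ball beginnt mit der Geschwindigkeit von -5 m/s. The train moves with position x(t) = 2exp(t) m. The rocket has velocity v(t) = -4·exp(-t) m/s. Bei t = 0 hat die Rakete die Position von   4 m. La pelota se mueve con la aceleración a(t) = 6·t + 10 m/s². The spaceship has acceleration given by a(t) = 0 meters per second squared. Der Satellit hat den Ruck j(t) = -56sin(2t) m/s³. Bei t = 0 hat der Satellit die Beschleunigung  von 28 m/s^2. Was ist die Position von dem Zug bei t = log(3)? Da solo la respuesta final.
Die Antwort ist 6.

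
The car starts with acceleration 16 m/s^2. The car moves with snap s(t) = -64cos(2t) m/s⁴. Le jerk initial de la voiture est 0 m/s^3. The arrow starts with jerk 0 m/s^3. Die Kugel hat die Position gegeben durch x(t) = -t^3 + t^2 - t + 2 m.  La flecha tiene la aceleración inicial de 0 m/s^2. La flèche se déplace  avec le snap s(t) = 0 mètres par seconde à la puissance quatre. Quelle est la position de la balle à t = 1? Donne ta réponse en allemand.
Wir haben die Position x(t) = -t^3 + t^2 - t + 2. Durch Einsetzen von t = 1: x(1) = 1.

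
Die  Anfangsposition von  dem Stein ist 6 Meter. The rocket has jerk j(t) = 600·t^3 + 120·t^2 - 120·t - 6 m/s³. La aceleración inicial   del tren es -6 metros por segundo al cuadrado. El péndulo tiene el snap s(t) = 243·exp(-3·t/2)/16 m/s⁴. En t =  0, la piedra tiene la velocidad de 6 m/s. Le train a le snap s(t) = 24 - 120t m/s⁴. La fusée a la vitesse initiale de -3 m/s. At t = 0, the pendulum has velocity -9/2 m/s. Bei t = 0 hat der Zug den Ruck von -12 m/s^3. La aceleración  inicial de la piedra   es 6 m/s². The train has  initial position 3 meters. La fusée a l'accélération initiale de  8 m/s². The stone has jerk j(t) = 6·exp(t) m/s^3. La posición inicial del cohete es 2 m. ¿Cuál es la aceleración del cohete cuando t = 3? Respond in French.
Nous devons trouver la primitive de notre équation du jerk j(t) = 600·t^3 + 120·t^2 - 120·t - 6 1 fois. L'intégrale du jerk, avec a(0) = 8, donne l'accélération: a(t) = 150·t^4 + 40·t^3 - 60·t^2 - 6·t + 8. Nous avons l'accélération a(t) = 150·t^4 + 40·t^3 - 60·t^2 - 6·t + 8. En substituant t = 3: a(3) = 12680.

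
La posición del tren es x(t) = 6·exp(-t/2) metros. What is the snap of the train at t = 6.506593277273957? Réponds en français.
Nous devons dériver notre équation de la position x(t) = 6·exp(-t/2) 4 fois. La dérivée de la position donne la vitesse: v(t) = -3·exp(-t/2). En prenant d/dt de v(t), nous trouvons a(t) = 3·exp(-t/2)/2. La dérivée de l'accélération donne le jerk: j(t) = -3·exp(-t/2)/4. La dérivée du jerk donne le snap: s(t) = 3·exp(-t/2)/8. De l'équation du snap s(t) = 3·exp(-t/2)/8, nous substituons t = 6.506593277273957 pour obtenir s = 0.0144924726541519.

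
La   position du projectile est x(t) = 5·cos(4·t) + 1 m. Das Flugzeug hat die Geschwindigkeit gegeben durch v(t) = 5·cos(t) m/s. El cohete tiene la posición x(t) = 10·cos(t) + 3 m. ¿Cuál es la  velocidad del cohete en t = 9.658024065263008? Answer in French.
Pour résoudre ceci, nous devons prendre 1 dérivée de notre équation de la position x(t) = 10·cos(t) + 3. En prenant d/dt de x(t), nous trouvons v(t) = -10·sin(t). En utilisant v(t) = -10·sin(t) et en substituant t = 9.658024065263008, nous trouvons v = 2.31136939723945.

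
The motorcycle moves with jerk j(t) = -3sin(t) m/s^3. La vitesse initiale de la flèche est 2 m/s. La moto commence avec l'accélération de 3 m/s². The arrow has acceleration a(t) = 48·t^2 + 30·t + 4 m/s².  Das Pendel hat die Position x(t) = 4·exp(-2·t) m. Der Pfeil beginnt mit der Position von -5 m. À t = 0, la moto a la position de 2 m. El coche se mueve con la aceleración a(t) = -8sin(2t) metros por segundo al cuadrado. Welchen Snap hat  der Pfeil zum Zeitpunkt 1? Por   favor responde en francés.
Nous devons dériver notre équation de l'accélération a(t) = 48·t^2 + 30·t + 4 2 fois. La dérivée de l'accélération donne le jerk: j(t) = 96·t + 30. La dérivée du jerk donne le snap: s(t) = 96. Nous avons le snap s(t) = 96. En substituant t = 1: s(1) = 96.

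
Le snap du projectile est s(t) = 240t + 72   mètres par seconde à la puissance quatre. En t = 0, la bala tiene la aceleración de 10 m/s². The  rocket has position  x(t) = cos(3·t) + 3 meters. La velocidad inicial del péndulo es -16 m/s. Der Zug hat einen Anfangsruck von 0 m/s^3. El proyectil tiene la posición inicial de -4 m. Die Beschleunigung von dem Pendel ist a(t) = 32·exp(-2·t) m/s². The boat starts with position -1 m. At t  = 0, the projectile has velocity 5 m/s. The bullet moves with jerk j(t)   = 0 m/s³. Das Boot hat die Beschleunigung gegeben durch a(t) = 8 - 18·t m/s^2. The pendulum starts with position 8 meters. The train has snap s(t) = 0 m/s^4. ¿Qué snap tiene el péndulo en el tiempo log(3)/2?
Partiendo de la aceleración a(t) = 32·exp(-2·t), tomamos 2 derivadas. Derivando la aceleración, obtenemos la sacudida: j(t) = -64·exp(-2·t). Derivando la sacudida, obtenemos el snap: s(t) = 128·exp(-2·t). De la ecuación del snap s(t) = 128·exp(-2·t), sustituimos t = log(3)/2 para obtener s = 128/3.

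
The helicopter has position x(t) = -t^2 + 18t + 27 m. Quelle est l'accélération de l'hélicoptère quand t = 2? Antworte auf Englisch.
To solve this, we need to take 2 derivatives of our position equation x(t) = -t^2 + 18·t + 27. The derivative of position gives velocity: v(t) = 18 - 2·t. Taking d/dt of v(t), we find a(t) = -2. From the given acceleration equation a(t) = -2, we substitute t = 2 to get a = -2.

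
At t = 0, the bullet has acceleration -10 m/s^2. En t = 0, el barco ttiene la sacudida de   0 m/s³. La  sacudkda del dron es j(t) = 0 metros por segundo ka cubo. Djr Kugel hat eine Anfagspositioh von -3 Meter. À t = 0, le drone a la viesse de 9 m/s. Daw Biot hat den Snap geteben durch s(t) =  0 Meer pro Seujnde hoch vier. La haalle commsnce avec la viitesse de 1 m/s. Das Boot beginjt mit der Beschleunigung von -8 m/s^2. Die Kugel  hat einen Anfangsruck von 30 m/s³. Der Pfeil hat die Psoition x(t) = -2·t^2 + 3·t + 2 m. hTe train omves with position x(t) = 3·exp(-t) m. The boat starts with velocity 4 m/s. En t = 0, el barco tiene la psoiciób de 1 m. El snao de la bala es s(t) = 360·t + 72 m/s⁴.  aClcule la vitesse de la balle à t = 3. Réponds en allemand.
Ausgehend von dem Snap s(t) = 360·t + 72, nehmen wir 3 Stammfunktionen. Mit ∫s(t)dt und Anwendung von j(0) = 30, finden wir j(t) = 180·t^2 + 72·t + 30. Die Stammfunktion von dem Ruck, mit a(0) = -10, ergibt die Beschleunigung: a(t) = 60·t^3 + 36·t^2 + 30·t - 10. Mit ∫a(t)dt und Anwendung von v(0) = 1, finden wir v(t) = 15·t^4 + 12·t^3 + 15·t^2 - 10·t + 1. Wir haben die Geschwindigkeit v(t) = 15·t^4 + 12·t^3 + 15·t^2 - 10·t + 1. Durch Einsetzen von t = 3: v(3) = 1645.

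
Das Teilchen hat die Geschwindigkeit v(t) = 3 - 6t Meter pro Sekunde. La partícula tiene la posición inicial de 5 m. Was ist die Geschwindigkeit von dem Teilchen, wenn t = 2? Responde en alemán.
Wir haben die Geschwindigkeit v(t) = 3 - 6·t. Durch Einsetzen von t = 2: v(2) = -9.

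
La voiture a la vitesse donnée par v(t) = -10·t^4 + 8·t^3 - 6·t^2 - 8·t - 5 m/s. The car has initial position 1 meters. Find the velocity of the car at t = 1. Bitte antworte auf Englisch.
Using v(t) = -10·t^4 + 8·t^3 - 6·t^2 - 8·t - 5 and substituting t = 1, we find v = -21.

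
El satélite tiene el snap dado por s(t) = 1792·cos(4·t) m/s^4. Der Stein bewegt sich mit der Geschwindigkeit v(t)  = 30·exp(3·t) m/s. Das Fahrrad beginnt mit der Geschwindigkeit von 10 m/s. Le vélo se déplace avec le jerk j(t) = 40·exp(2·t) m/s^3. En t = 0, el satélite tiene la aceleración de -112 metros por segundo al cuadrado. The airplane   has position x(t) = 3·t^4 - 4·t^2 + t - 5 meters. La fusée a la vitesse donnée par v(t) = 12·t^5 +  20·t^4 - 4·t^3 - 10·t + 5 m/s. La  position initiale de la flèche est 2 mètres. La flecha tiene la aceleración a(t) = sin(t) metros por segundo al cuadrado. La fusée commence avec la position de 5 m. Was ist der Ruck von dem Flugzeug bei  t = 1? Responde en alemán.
Wir müssen unsere Gleichung für die Position x(t) = 3·t^4 - 4·t^2 + t - 5 3-mal ableiten. Mit d/dt von x(t) finden wir v(t) = 12·t^3 - 8·t + 1. Durch Ableiten von der Geschwindigkeit erhalten wir die Beschleunigung: a(t) = 36·t^2 - 8. Mit d/dt von a(t) finden wir j(t) = 72·t. Mit j(t) = 72·t und Einsetzen von t = 1, finden wir j = 72.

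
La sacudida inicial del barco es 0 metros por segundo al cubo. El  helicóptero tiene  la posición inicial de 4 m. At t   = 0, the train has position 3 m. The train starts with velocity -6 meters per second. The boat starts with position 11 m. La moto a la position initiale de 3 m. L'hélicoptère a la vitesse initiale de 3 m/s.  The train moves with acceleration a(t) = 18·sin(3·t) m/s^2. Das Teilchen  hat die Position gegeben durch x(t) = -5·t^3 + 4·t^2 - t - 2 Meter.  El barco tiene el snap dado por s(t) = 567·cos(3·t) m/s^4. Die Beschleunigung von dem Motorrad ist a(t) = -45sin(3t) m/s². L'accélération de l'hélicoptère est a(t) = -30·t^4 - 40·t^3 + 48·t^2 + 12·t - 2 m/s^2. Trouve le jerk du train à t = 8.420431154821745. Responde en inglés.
We must differentiate our acceleration equation a(t) = 18·sin(3·t) 1 time. Taking d/dt of a(t), we find j(t) = 54·cos(3·t). Using j(t) = 54·cos(3·t) and substituting t = 8.420431154821745, we find j = 53.5544208446202.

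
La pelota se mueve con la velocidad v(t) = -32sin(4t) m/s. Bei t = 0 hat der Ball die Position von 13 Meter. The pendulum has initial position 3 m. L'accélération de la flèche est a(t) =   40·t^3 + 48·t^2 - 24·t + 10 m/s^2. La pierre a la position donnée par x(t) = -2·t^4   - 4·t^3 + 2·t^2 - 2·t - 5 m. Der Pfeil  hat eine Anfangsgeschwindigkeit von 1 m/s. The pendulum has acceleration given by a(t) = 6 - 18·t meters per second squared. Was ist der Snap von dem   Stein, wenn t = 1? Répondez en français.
En partant de la position x(t) = -2·t^4 - 4·t^3 + 2·t^2 - 2·t - 5, nous prenons 4 dérivées. La dérivée de la position donne la vitesse: v(t) = -8·t^3 - 12·t^2 + 4·t - 2. En dérivant la vitesse, nous obtenons l'accélération: a(t) = -24·t^2 - 24·t + 4. La dérivée de l'accélération donne le jerk: j(t) = -48·t - 24. En dérivant le jerk, nous obtenons le snap: s(t) = -48. En utilisant s(t) = -48 et en substituant t = 1, nous trouvons s = -48.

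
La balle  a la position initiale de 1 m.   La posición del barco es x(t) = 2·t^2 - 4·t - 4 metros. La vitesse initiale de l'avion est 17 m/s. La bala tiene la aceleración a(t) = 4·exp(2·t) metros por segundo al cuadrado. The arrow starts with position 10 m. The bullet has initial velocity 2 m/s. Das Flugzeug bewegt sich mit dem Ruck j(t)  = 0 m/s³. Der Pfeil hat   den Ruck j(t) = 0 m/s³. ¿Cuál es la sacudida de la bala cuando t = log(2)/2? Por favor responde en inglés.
Starting from acceleration a(t) = 4·exp(2·t), we take 1 derivative. The derivative of acceleration gives jerk: j(t) = 8·exp(2·t). We have jerk j(t) = 8·exp(2·t). Substituting t = log(2)/2: j(log(2)/2) = 16.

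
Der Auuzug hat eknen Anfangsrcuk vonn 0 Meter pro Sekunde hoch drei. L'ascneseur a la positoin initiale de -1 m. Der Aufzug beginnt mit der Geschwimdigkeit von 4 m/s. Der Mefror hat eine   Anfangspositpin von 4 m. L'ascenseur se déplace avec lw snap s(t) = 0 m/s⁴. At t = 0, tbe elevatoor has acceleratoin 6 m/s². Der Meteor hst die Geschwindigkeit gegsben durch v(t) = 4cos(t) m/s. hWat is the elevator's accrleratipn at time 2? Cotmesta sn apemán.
Wir müssen unsere Gleichung für den Snap s(t) = 0 2-mal integrieren. Durch Integration von dem Snap und Verwendung der Anfangsbedingung j(0) = 0, erhalten wir j(t) = 0. Das Integral von dem Ruck ist die Beschleunigung. Mit a(0) = 6 erhalten wir a(t) = 6. Mit a(t) = 6 und Einsetzen von t = 2, finden wir a = 6.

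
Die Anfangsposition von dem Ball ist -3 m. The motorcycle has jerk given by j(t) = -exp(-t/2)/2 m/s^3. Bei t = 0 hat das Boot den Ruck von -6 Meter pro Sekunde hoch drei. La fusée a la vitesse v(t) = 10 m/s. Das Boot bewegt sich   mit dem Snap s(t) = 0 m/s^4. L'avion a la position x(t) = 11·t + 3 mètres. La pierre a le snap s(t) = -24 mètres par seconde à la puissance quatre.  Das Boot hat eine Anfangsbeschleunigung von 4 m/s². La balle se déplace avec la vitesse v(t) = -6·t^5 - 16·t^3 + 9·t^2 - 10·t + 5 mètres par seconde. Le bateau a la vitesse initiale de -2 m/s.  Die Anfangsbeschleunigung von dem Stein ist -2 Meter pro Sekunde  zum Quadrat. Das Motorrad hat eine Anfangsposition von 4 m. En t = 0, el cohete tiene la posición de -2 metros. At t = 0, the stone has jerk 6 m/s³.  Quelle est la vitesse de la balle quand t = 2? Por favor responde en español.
Tenemos la velocidad v(t) = -6·t^5 - 16·t^3 + 9·t^2 - 10·t + 5. Sustituyendo t = 2: v(2) = -299.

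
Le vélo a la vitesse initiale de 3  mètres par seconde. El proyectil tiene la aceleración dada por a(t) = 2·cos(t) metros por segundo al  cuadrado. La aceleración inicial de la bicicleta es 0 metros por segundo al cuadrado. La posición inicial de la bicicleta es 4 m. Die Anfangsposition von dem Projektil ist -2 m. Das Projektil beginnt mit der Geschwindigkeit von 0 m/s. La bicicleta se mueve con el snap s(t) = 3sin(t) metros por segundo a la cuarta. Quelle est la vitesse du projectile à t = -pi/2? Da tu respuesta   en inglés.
To find the answer, we compute 1 integral of a(t) = 2·cos(t). The antiderivative of acceleration, with v(0) = 0, gives velocity: v(t) = 2·sin(t). From the given velocity equation v(t) = 2·sin(t), we substitute t = -pi/2 to get v = -2.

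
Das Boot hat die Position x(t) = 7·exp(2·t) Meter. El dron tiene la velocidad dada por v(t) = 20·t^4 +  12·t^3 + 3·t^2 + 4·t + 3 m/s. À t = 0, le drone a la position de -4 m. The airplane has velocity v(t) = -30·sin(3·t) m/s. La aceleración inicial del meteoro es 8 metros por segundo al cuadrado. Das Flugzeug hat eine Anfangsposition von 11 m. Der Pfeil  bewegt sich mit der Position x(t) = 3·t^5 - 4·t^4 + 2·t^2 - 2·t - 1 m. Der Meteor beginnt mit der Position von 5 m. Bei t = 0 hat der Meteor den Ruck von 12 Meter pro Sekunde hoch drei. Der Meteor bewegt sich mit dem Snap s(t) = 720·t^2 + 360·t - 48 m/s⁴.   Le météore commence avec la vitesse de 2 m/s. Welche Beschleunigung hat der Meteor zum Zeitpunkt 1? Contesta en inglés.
To find the answer, we compute 2 integrals of s(t) = 720·t^2 + 360·t - 48. The antiderivative of snap is jerk. Using j(0) = 12, we get j(t) = 240·t^3 + 180·t^2 - 48·t + 12. The antiderivative of jerk is acceleration. Using a(0) = 8, we get a(t) = 60·t^4 + 60·t^3 - 24·t^2 + 12·t + 8. Using a(t) = 60·t^4 + 60·t^3 - 24·t^2 + 12·t + 8 and substituting t = 1, we find a = 116.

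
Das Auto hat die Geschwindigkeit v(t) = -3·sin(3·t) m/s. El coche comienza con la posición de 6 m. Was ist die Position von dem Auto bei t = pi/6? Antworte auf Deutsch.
Um dies zu lösen, müssen wir 1 Stammfunktion unserer Gleichung für die Geschwindigkeit v(t) = -3·sin(3·t) finden. Durch Integration von der Geschwindigkeit und Verwendung der Anfangsbedingung x(0) = 6, erhalten wir x(t) = cos(3·t) + 5. Mit x(t) = cos(3·t) + 5 und Einsetzen von t = pi/6, finden wir x = 5.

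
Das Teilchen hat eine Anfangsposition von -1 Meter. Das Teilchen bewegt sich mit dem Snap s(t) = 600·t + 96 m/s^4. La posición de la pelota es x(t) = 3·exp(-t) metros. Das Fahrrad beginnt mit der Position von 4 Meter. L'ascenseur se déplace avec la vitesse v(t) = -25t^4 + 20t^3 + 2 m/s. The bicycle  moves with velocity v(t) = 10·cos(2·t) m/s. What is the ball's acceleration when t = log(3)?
We must differentiate our position equation x(t) = 3·exp(-t) 2 times. Taking d/dt of x(t), we find v(t) = -3·exp(-t). Taking d/dt of v(t), we find a(t) = 3·exp(-t). We have acceleration a(t) = 3·exp(-t). Substituting t = log(3): a(log(3)) = 1.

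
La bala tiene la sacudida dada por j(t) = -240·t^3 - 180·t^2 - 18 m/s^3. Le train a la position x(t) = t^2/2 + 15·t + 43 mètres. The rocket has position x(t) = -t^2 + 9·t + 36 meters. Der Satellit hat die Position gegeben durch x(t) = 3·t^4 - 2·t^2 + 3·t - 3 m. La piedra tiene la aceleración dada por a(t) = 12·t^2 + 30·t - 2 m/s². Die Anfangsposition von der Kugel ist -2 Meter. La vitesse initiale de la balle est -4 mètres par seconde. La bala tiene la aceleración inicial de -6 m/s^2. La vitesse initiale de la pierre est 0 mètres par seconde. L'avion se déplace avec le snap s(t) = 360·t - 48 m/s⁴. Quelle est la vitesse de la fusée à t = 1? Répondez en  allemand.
Ausgehend von der Position x(t) = -t^2 + 9·t + 36, nehmen wir 1 Ableitung. Die Ableitung von der Position ergibt die Geschwindigkeit: v(t) = 9 - 2·t. Aus der Gleichung für die Geschwindigkeit v(t) = 9 - 2·t, setzen wir t = 1 ein und erhalten v = 7.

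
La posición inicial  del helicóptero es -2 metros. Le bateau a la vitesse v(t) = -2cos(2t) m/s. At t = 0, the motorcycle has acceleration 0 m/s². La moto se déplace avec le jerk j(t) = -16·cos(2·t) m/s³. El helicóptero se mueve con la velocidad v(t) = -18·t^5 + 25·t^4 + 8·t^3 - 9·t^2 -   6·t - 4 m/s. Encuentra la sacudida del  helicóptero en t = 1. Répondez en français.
En partant de la vitesse v(t) = -18·t^5 + 25·t^4 + 8·t^3 - 9·t^2 - 6·t - 4, nous prenons 2 dérivées. En dérivant la vitesse, nous obtenons l'accélération: a(t) = -90·t^4 + 100·t^3 + 24·t^2 - 18·t - 6. La dérivée de l'accélération donne le jerk: j(t) = -360·t^3 + 300·t^2 + 48·t - 18. Nous avons le jerk j(t) = -360·t^3 + 300·t^2 + 48·t - 18. En substituant t = 1: j(1) = -30.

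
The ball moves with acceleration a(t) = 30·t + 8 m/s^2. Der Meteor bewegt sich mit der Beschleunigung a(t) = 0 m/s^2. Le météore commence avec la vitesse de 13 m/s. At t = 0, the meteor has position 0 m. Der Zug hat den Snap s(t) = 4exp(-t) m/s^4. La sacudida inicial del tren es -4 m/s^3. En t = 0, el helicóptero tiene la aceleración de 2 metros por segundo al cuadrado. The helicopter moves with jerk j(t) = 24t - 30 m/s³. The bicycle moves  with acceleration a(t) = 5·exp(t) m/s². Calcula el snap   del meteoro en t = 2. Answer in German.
Wir müssen unsere Gleichung für die Beschleunigung a(t) = 0 2-mal ableiten. Die Ableitung von der Beschleunigung ergibt den Ruck: j(t) = 0. Die Ableitung von dem Ruck ergibt den Snap: s(t) = 0. Wir haben den Snap s(t) = 0. Durch Einsetzen von t = 2: s(2) = 0.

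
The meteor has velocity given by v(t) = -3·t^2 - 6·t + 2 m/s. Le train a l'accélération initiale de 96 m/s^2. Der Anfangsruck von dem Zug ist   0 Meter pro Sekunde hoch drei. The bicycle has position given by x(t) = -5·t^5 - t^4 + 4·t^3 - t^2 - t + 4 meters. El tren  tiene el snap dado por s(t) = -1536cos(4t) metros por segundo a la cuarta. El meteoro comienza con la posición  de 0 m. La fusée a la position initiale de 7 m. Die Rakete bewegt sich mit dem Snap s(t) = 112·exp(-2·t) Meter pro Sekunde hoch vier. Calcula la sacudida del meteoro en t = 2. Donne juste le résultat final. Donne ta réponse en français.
À t = 2, j = -6.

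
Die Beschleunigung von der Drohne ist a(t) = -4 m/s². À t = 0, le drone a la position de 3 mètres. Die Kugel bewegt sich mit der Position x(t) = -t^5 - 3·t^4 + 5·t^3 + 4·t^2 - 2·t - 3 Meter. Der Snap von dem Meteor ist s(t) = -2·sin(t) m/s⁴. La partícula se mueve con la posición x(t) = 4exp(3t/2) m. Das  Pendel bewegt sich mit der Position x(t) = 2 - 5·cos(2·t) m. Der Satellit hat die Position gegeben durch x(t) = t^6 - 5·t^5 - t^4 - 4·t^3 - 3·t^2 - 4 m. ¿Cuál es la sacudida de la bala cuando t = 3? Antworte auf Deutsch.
Um dies zu lösen, müssen wir 3 Ableitungen unserer Gleichung für die Position x(t) = -t^5 - 3·t^4 + 5·t^3 + 4·t^2 - 2·t - 3 nehmen. Die Ableitung von der Position ergibt die Geschwindigkeit: v(t) = -5·t^4 - 12·t^3 + 15·t^2 + 8·t - 2. Die Ableitung von der Geschwindigkeit ergibt die Beschleunigung: a(t) = -20·t^3 - 36·t^2 + 30·t + 8. Durch Ableiten von der Beschleunigung erhalten wir den Ruck: j(t) = -60·t^2 - 72·t + 30. Mit j(t) = -60·t^2 - 72·t + 30 und Einsetzen von t = 3, finden wir j = -726.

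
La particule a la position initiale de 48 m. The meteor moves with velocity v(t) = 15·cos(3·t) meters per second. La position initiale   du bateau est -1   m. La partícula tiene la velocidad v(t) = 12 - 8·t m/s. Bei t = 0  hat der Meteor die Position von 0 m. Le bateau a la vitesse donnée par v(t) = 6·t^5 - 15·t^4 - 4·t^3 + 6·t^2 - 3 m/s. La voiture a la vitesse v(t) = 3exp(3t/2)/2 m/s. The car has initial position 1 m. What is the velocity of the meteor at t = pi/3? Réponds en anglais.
From the given velocity equation v(t) = 15·cos(3·t), we substitute t = pi/3 to get v = -15.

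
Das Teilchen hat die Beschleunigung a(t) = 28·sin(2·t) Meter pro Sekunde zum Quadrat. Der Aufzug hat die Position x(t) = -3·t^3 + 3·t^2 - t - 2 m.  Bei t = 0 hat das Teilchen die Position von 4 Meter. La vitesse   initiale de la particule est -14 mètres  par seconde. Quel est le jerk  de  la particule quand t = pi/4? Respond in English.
Starting from acceleration a(t) = 28·sin(2·t), we take 1 derivative. Differentiating acceleration, we get jerk: j(t) = 56·cos(2·t). We have jerk j(t) = 56·cos(2·t). Substituting t = pi/4: j(pi/4) = 0.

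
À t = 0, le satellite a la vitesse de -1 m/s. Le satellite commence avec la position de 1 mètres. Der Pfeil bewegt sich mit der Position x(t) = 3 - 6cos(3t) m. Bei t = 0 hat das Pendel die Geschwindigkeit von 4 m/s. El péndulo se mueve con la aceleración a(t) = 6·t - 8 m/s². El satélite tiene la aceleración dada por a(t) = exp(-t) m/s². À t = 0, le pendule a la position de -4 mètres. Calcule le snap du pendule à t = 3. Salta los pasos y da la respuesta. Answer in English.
At t = 3, s = 0.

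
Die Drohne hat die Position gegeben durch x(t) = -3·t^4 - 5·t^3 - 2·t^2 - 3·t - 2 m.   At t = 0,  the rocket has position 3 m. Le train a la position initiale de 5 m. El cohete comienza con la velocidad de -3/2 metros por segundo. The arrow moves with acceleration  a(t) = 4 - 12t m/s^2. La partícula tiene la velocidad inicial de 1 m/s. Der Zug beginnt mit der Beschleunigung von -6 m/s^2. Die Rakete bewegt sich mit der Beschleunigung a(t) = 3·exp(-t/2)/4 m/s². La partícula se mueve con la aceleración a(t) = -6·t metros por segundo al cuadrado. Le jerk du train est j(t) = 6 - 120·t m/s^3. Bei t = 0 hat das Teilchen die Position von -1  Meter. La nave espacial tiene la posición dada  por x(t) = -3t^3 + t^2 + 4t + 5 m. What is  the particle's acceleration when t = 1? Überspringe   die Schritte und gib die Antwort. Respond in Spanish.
La respuesta es -6.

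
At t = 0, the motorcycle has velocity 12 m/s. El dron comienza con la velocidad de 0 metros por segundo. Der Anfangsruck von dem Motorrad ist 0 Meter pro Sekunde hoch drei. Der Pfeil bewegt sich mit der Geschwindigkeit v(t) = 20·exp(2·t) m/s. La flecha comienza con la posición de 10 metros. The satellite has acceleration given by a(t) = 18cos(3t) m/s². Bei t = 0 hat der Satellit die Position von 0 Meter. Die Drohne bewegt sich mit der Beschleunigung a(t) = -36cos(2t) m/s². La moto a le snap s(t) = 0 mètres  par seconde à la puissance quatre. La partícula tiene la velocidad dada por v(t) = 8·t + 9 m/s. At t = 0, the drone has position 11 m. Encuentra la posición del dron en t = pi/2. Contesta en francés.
Nous devons trouver la primitive de notre équation de l'accélération a(t) = -36·cos(2·t) 2 fois. En prenant ∫a(t)dt et en appliquant v(0) = 0, nous trouvons v(t) = -18·sin(2·t). En prenant ∫v(t)dt et en appliquant x(0) = 11, nous trouvons x(t) = 9·cos(2·t) + 2. Nous avons la position x(t) = 9·cos(2·t) + 2. En substituant t = pi/2: x(pi/2) = -7.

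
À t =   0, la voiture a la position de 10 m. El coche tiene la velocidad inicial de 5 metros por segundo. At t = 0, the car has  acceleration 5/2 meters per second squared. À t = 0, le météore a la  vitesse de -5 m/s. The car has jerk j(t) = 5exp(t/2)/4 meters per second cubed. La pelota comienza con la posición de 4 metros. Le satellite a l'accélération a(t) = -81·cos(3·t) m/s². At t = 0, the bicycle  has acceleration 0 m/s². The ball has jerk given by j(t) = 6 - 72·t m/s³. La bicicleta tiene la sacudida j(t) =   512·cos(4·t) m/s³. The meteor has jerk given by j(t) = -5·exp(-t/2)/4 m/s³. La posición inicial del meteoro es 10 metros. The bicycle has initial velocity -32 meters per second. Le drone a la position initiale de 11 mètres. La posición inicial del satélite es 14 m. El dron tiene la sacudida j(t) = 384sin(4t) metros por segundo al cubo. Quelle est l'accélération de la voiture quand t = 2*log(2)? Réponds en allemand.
Ausgehend von dem Ruck j(t) = 5·exp(t/2)/4, nehmen wir 1 Stammfunktion. Die Stammfunktion von dem Ruck ist die Beschleunigung. Mit a(0) = 5/2 erhalten wir a(t) = 5·exp(t/2)/2. Aus der Gleichung für die Beschleunigung a(t) = 5·exp(t/2)/2, setzen wir t = 2*log(2) ein und erhalten a = 5.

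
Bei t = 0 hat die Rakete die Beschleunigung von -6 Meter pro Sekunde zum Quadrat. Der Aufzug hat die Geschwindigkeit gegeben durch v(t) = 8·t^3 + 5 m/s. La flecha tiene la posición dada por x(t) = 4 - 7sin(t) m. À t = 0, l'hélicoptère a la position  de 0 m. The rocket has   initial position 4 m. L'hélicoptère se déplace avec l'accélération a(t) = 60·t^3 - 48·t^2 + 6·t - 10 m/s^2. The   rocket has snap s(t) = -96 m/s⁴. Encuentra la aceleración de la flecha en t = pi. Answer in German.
Ausgehend von der Position x(t) = 4 - 7·sin(t), nehmen wir 2 Ableitungen. Mit d/dt von x(t) finden wir v(t) = -7·cos(t). Durch Ableiten von der Geschwindigkeit erhalten wir die Beschleunigung: a(t) = 7·sin(t). Mit a(t) = 7·sin(t) und Einsetzen von t = pi, finden wir a = 0.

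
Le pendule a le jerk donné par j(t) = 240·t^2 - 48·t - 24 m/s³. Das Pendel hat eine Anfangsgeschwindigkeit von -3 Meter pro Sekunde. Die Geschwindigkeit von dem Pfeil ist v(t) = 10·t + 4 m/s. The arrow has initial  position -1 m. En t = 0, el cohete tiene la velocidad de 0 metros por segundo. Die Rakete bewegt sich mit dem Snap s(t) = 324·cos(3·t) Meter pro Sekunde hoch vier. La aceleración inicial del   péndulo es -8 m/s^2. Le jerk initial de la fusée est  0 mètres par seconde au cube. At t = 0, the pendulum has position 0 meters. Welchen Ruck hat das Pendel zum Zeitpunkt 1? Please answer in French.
De l'équation du jerk j(t) = 240·t^2 - 48·t - 24, nous substituons t = 1 pour obtenir j = 168.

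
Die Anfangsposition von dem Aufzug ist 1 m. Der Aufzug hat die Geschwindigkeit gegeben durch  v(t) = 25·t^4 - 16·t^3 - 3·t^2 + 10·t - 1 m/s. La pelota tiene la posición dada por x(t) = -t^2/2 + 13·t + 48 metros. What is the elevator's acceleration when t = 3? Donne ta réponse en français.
Nous devons dériver notre équation de la vitesse v(t) = 25·t^4 - 16·t^3 - 3·t^2 + 10·t - 1 1 fois. La dérivée de la vitesse donne l'accélération: a(t) = 100·t^3 - 48·t^2 - 6·t + 10. Nous avons l'accélération a(t) = 100·t^3 - 48·t^2 - 6·t + 10. En substituant t = 3: a(3) = 2260.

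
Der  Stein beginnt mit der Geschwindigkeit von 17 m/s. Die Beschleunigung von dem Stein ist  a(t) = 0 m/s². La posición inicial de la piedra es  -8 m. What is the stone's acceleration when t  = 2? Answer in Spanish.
Usando a(t) = 0 y sustituyendo t = 2, encontramos a = 0.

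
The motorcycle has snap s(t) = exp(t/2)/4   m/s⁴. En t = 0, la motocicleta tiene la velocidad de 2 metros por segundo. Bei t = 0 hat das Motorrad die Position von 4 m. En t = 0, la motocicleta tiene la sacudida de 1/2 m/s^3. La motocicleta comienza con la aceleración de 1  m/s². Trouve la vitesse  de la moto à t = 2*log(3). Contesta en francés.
Nous devons trouver l'intégrale de notre équation du snap s(t) = exp(t/2)/4 3 fois. En prenant ∫s(t)dt et en appliquant j(0) = 1/2, nous trouvons j(t) = exp(t/2)/2. En prenant ∫j(t)dt et en appliquant a(0) = 1, nous trouvons a(t) = exp(t/2). En prenant ∫a(t)dt et en appliquant v(0) = 2, nous trouvons v(t) = 2·exp(t/2). De l'équation de la vitesse v(t) = 2·exp(t/2), nous substituons t = 2*log(3) pour obtenir v = 6.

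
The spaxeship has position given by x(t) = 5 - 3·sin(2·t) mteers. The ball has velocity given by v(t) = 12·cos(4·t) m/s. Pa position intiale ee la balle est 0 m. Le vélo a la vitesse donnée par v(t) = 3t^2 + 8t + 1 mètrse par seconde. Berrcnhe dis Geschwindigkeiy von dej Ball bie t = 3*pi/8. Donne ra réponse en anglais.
From the given velocity equation v(t) = 12·cos(4·t), we substitute t = 3*pi/8 to get v = 0.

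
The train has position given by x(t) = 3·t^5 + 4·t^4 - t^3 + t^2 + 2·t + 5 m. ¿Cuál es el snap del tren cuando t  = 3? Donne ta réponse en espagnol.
Partiendo de la posición x(t) = 3·t^5 + 4·t^4 - t^3 + t^2 + 2·t + 5, tomamos 4 derivadas. Tomando d/dt de x(t), encontramos v(t) = 15·t^4 + 16·t^3 - 3·t^2 + 2·t + 2. Derivando la velocidad, obtenemos la aceleración: a(t) = 60·t^3 + 48·t^2 - 6·t + 2. La derivada de la aceleración da la sacudida: j(t) = 180·t^2 + 96·t - 6. Derivando la sacudida, obtenemos el snap: s(t) = 360·t + 96. De la ecuación del snap s(t) = 360·t + 96, sustituimos t = 3 para obtener s = 1176.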